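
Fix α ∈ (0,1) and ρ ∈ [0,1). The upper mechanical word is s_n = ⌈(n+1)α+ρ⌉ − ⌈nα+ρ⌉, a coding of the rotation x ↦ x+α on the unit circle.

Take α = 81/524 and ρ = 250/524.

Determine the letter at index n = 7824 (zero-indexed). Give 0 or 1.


(n+1)α + ρ = (7825·81 + 250) / 524 = 634075/524
nα + ρ     = (7824·81 + 250) / 524 = 633994/524
⌈634075/524⌉ = 1211,  ⌈633994/524⌉ = 1210
s_{7824} = 1211 − 1210 = 1

1


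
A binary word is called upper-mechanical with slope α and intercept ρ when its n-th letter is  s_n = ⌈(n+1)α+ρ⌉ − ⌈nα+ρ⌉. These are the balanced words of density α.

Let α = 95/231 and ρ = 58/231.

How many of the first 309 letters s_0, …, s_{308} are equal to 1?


127

#1s = Σ_{n=0}^{308} s_n = Σ_{n=0}^{308} (⌈(n+1)α+ρ⌉ − ⌈nα+ρ⌉)
the sum telescopes: every ⌈nα+ρ⌉ with 0 < n < 309 appears once with + and once with −, leaving ⌈309α+ρ⌉ − ⌈0·α+ρ⌉
309α + ρ = (309·95 + 58) / 231 = 29413/231
ρ = 58/231
⌈29413/231⌉ = 128,  ⌈58/231⌉ = 1
#1s = 128 − 1 = 127


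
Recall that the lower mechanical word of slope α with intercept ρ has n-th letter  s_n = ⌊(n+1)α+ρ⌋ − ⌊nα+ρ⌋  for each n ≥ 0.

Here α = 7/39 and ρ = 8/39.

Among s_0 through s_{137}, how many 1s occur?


#1s = Σ_{n=0}^{137} s_n = Σ_{n=0}^{137} (⌊(n+1)α+ρ⌋ − ⌊nα+ρ⌋)
the sum telescopes: every ⌊nα+ρ⌋ with 0 < n < 138 appears once with + and once with −, leaving ⌊138α+ρ⌋ − ⌊0·α+ρ⌋
138α + ρ = (138·7 + 8) / 39 = 974/39
ρ = 8/39
⌊974/39⌋ = 24,  ⌊8/39⌋ = 0
#1s = 24 − 0 = 24

24


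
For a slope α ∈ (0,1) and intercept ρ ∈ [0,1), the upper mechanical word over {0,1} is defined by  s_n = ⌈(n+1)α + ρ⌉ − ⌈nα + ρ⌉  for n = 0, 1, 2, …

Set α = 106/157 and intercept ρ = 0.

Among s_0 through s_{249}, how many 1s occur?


169

#1s = Σ_{n=0}^{249} s_n = Σ_{n=0}^{249} (⌈(n+1)α+ρ⌉ − ⌈nα+ρ⌉)
the sum telescopes: every ⌈nα+ρ⌉ with 0 < n < 250 appears once with + and once with −, leaving ⌈250α+ρ⌉ − ⌈0·α+ρ⌉
250α + ρ = (250·106) / 157 = 26500/157
ρ = 0/157
⌈26500/157⌉ = 169,  ⌈0/157⌉ = 0
#1s = 169 − 0 = 169


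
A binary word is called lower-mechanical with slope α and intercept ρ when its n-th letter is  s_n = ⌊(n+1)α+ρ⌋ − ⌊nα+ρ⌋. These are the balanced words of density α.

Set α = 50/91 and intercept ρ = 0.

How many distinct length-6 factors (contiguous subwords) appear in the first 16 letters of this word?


7

t_n = ⌊(n·50)/91⌋ for n = 0 … 16:
  n=0…9: ⌊0/91⌋=0 ⌊50/91⌋=0 ⌊100/91⌋=1 ⌊150/91⌋=1 ⌊200/91⌋=2 ⌊250/91⌋=2 ⌊300/91⌋=3 ⌊350/91⌋=3 ⌊400/91⌋=4 ⌊450/91⌋=4
  n=10…16: ⌊500/91⌋=5 ⌊550/91⌋=6 ⌊600/91⌋=6 ⌊650/91⌋=7 ⌊700/91⌋=7 ⌊750/91⌋=8 ⌊800/91⌋=8
s_n = t_(n+1) − t_n for n = 0 … 15 gives
prefix = 0101010101101010
slide a length-6 window over [0..5] … [10..15] (11 windows); first occurrence of each distinct factor:
  [  0..  5] 010101
  [  1..  6] 101010
  [  5.. 10] 101011
  [  6.. 11] 010110
  [  7.. 12] 101101
  [  8.. 13] 011010
  [  9.. 14] 110101
  (the other 4 windows repeat one of these)
distinct factors: {010101, 010110, 011010, 101010, 101011, 101101, 110101}
count = 7  (Sturmian bound for length 6 is 7)


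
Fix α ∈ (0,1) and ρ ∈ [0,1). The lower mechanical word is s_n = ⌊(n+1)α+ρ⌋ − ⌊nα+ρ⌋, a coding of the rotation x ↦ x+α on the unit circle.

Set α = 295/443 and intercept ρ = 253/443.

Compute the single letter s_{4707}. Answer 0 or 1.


(n+1)α + ρ = (4708·295 + 253) / 443 = 1389113/443
nα + ρ     = (4707·295 + 253) / 443 = 1388818/443
⌊1389113/443⌋ = 3135,  ⌊1388818/443⌋ = 3135
s_{4707} = 3135 − 3135 = 0

0


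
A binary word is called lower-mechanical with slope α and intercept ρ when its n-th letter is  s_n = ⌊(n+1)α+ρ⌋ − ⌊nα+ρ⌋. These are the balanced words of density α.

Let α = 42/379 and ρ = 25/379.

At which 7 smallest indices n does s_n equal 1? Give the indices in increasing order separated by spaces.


8 17 26 35 44 53 62

n=0: ⌊67/379⌋−⌊25/379⌋ = 0−0 = 0
n=1: ⌊109/379⌋−⌊67/379⌋ = 0−0 = 0
  …
n=8: ⌊403/379⌋−⌊361/379⌋ = 1−0 = 1  ← one
n=9: ⌊445/379⌋−⌊403/379⌋ = 1−1 = 0
n=10: ⌊487/379⌋−⌊445/379⌋ = 1−1 = 0
  …
n=17: ⌊781/379⌋−⌊739/379⌋ = 2−1 = 1  ← one
n=18: ⌊823/379⌋−⌊781/379⌋ = 2−2 = 0
n=19: ⌊865/379⌋−⌊823/379⌋ = 2−2 = 0
  …
n=26: ⌊1159/379⌋−⌊1117/379⌋ = 3−2 = 1  ← one
n=27: ⌊1201/379⌋−⌊1159/379⌋ = 3−3 = 0
n=28: ⌊1243/379⌋−⌊1201/379⌋ = 3−3 = 0
  …
n=35: ⌊1537/379⌋−⌊1495/379⌋ = 4−3 = 1  ← one
n=36: ⌊1579/379⌋−⌊1537/379⌋ = 4−4 = 0
n=37: ⌊1621/379⌋−⌊1579/379⌋ = 4−4 = 0
  …
n=44: ⌊1915/379⌋−⌊1873/379⌋ = 5−4 = 1  ← one
n=45: ⌊1957/379⌋−⌊1915/379⌋ = 5−5 = 0
n=46: ⌊1999/379⌋−⌊1957/379⌋ = 5−5 = 0
  …
n=53: ⌊2293/379⌋−⌊2251/379⌋ = 6−5 = 1  ← one
n=54: ⌊2335/379⌋−⌊2293/379⌋ = 6−6 = 0
n=55: ⌊2377/379⌋−⌊2335/379⌋ = 6−6 = 0
  …
n=62: ⌊2671/379⌋−⌊2629/379⌋ = 7−6 = 1  ← one
positions of the first 7 ones: 8 17 26 35 44 53 62


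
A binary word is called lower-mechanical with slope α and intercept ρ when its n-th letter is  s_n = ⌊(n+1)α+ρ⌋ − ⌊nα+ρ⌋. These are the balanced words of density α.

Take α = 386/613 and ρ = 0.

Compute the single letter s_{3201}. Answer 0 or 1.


1

(n+1)α + ρ = (3202·386) / 613 = 1235972/613
nα + ρ     = (3201·386) / 613 = 1235586/613
⌊1235972/613⌋ = 2016,  ⌊1235586/613⌋ = 2015
s_{3201} = 2016 − 2015 = 1


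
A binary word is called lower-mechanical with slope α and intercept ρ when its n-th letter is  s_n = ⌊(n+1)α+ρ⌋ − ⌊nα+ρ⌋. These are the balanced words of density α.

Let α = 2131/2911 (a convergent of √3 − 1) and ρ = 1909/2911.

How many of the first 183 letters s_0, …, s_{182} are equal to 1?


134

#1s = Σ_{n=0}^{182} s_n = Σ_{n=0}^{182} (⌊(n+1)α+ρ⌋ − ⌊nα+ρ⌋)
the sum telescopes: every ⌊nα+ρ⌋ with 0 < n < 183 appears once with + and once with −, leaving ⌊183α+ρ⌋ − ⌊0·α+ρ⌋
183α + ρ = (183·2131 + 1909) / 2911 = 391882/2911
ρ = 1909/2911
⌊391882/2911⌋ = 134,  ⌊1909/2911⌋ = 0
#1s = 134 − 0 = 134


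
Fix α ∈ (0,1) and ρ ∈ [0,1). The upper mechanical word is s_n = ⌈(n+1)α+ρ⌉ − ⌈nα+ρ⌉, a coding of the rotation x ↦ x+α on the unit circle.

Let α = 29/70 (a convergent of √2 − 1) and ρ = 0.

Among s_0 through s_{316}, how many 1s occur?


132

#1s = Σ_{n=0}^{316} s_n = Σ_{n=0}^{316} (⌈(n+1)α+ρ⌉ − ⌈nα+ρ⌉)
the sum telescopes: every ⌈nα+ρ⌉ with 0 < n < 317 appears once with + and once with −, leaving ⌈317α+ρ⌉ − ⌈0·α+ρ⌉
317α + ρ = (317·29) / 70 = 9193/70
ρ = 0/70
⌈9193/70⌉ = 132,  ⌈0/70⌉ = 0
#1s = 132 − 0 = 132


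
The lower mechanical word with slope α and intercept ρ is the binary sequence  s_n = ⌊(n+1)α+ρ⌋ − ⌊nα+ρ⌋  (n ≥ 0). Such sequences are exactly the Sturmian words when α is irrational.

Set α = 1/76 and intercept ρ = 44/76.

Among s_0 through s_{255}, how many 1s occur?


#1s = Σ_{n=0}^{255} s_n = Σ_{n=0}^{255} (⌊(n+1)α+ρ⌋ − ⌊nα+ρ⌋)
the sum telescopes: every ⌊nα+ρ⌋ with 0 < n < 256 appears once with + and once with −, leaving ⌊256α+ρ⌋ − ⌊0·α+ρ⌋
256α + ρ = (256·1 + 44) / 76 = 300/76
ρ = 44/76
⌊300/76⌋ = 3,  ⌊44/76⌋ = 0
#1s = 3 − 0 = 3

3


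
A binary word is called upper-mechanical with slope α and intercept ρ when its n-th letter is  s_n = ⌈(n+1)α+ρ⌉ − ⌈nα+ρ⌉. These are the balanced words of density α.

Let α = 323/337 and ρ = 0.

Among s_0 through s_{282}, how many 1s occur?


272

#1s = Σ_{n=0}^{282} s_n = Σ_{n=0}^{282} (⌈(n+1)α+ρ⌉ − ⌈nα+ρ⌉)
the sum telescopes: every ⌈nα+ρ⌉ with 0 < n < 283 appears once with + and once with −, leaving ⌈283α+ρ⌉ − ⌈0·α+ρ⌉
283α + ρ = (283·323) / 337 = 91409/337
ρ = 0/337
⌈91409/337⌉ = 272,  ⌈0/337⌉ = 0
#1s = 272 − 0 = 272


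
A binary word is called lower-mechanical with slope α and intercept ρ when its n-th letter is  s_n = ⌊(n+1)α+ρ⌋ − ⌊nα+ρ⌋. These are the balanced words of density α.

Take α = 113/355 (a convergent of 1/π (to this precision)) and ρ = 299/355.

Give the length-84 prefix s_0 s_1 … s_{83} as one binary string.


n=0: ⌊(1·113+299)/355⌋ − ⌊(0·113+299)/355⌋ = ⌊412/355⌋ − ⌊299/355⌋ = 1 − 0 = 1
n=1: ⌊(2·113+299)/355⌋ − ⌊(1·113+299)/355⌋ = ⌊525/355⌋ − ⌊412/355⌋ = 1 − 1 = 0
n=2: ⌊(3·113+299)/355⌋ − ⌊(2·113+299)/355⌋ = ⌊638/355⌋ − ⌊525/355⌋ = 1 − 1 = 0
n=3: ⌊(4·113+299)/355⌋ − ⌊(3·113+299)/355⌋ = ⌊751/355⌋ − ⌊638/355⌋ = 2 − 1 = 1
n=4: ⌊(5·113+299)/355⌋ − ⌊(4·113+299)/355⌋ = ⌊864/355⌋ − ⌊751/355⌋ = 2 − 2 = 0
n=5: ⌊(6·113+299)/355⌋ − ⌊(5·113+299)/355⌋ = ⌊977/355⌋ − ⌊864/355⌋ = 2 − 2 = 0
n=6: ⌊(7·113+299)/355⌋ − ⌊(6·113+299)/355⌋ = ⌊1090/355⌋ − ⌊977/355⌋ = 3 − 2 = 1
n=7: ⌊(8·113+299)/355⌋ − ⌊(7·113+299)/355⌋ = ⌊1203/355⌋ − ⌊1090/355⌋ = 3 − 3 = 0
n=8: ⌊(9·113+299)/355⌋ − ⌊(8·113+299)/355⌋ = ⌊1316/355⌋ − ⌊1203/355⌋ = 3 − 3 = 0
n=9: ⌊(10·113+299)/355⌋ − ⌊(9·113+299)/355⌋ = ⌊1429/355⌋ − ⌊1316/355⌋ = 4 − 3 = 1
n=10: ⌊(11·113+299)/355⌋ − ⌊(10·113+299)/355⌋ = ⌊1542/355⌋ − ⌊1429/355⌋ = 4 − 4 = 0
n=11: ⌊(12·113+299)/355⌋ − ⌊(11·113+299)/355⌋ = ⌊1655/355⌋ − ⌊1542/355⌋ = 4 − 4 = 0
n=12: ⌊(13·113+299)/355⌋ − ⌊(12·113+299)/355⌋ = ⌊1768/355⌋ − ⌊1655/355⌋ = 4 − 4 = 0
n=13: ⌊(14·113+299)/355⌋ − ⌊(13·113+299)/355⌋ = ⌊1881/355⌋ − ⌊1768/355⌋ = 5 − 4 = 1
n=14: ⌊(15·113+299)/355⌋ − ⌊(14·113+299)/355⌋ = ⌊1994/355⌋ − ⌊1881/355⌋ = 5 − 5 = 0
n=15: ⌊(16·113+299)/355⌋ − ⌊(15·113+299)/355⌋ = ⌊2107/355⌋ − ⌊1994/355⌋ = 5 − 5 = 0
n=16: ⌊(17·113+299)/355⌋ − ⌊(16·113+299)/355⌋ = ⌊2220/355⌋ − ⌊2107/355⌋ = 6 − 5 = 1
n=17: ⌊(18·113+299)/355⌋ − ⌊(17·113+299)/355⌋ = ⌊2333/355⌋ − ⌊2220/355⌋ = 6 − 6 = 0
n=18: ⌊(19·113+299)/355⌋ − ⌊(18·113+299)/355⌋ = ⌊2446/355⌋ − ⌊2333/355⌋ = 6 − 6 = 0
n=19: ⌊(20·113+299)/355⌋ − ⌊(19·113+299)/355⌋ = ⌊2559/355⌋ − ⌊2446/355⌋ = 7 − 6 = 1
n=20: ⌊(21·113+299)/355⌋ − ⌊(20·113+299)/355⌋ = ⌊2672/355⌋ − ⌊2559/355⌋ = 7 − 7 = 0
n=21: ⌊(22·113+299)/355⌋ − ⌊(21·113+299)/355⌋ = ⌊2785/355⌋ − ⌊2672/355⌋ = 7 − 7 = 0
n=22: ⌊(23·113+299)/355⌋ − ⌊(22·113+299)/355⌋ = ⌊2898/355⌋ − ⌊2785/355⌋ = 8 − 7 = 1
n=23: ⌊(24·113+299)/355⌋ − ⌊(23·113+299)/355⌋ = ⌊3011/355⌋ − ⌊2898/355⌋ = 8 − 8 = 0
n=24: ⌊(25·113+299)/355⌋ − ⌊(24·113+299)/355⌋ = ⌊3124/355⌋ − ⌊3011/355⌋ = 8 − 8 = 0
n=25: ⌊(26·113+299)/355⌋ − ⌊(25·113+299)/355⌋ = ⌊3237/355⌋ − ⌊3124/355⌋ = 9 − 8 = 1
n=26: ⌊(27·113+299)/355⌋ − ⌊(26·113+299)/355⌋ = ⌊3350/355⌋ − ⌊3237/355⌋ = 9 − 9 = 0
n=27: ⌊(28·113+299)/355⌋ − ⌊(27·113+299)/355⌋ = ⌊3463/355⌋ − ⌊3350/355⌋ = 9 − 9 = 0
n=28: ⌊(29·113+299)/355⌋ − ⌊(28·113+299)/355⌋ = ⌊3576/355⌋ − ⌊3463/355⌋ = 10 − 9 = 1
n=29: ⌊(30·113+299)/355⌋ − ⌊(29·113+299)/355⌋ = ⌊3689/355⌋ − ⌊3576/355⌋ = 10 − 10 = 0
n=30: ⌊(31·113+299)/355⌋ − ⌊(30·113+299)/355⌋ = ⌊3802/355⌋ − ⌊3689/355⌋ = 10 − 10 = 0
n=31: ⌊(32·113+299)/355⌋ − ⌊(31·113+299)/355⌋ = ⌊3915/355⌋ − ⌊3802/355⌋ = 11 − 10 = 1
n=32: ⌊(33·113+299)/355⌋ − ⌊(32·113+299)/355⌋ = ⌊4028/355⌋ − ⌊3915/355⌋ = 11 − 11 = 0
n=33: ⌊(34·113+299)/355⌋ − ⌊(33·113+299)/355⌋ = ⌊4141/355⌋ − ⌊4028/355⌋ = 11 − 11 = 0
n=34: ⌊(35·113+299)/355⌋ − ⌊(34·113+299)/355⌋ = ⌊4254/355⌋ − ⌊4141/355⌋ = 11 − 11 = 0
n=35: ⌊(36·113+299)/355⌋ − ⌊(35·113+299)/355⌋ = ⌊4367/355⌋ − ⌊4254/355⌋ = 12 − 11 = 1
n=36: ⌊(37·113+299)/355⌋ − ⌊(36·113+299)/355⌋ = ⌊4480/355⌋ − ⌊4367/355⌋ = 12 − 12 = 0
n=37: ⌊(38·113+299)/355⌋ − ⌊(37·113+299)/355⌋ = ⌊4593/355⌋ − ⌊4480/355⌋ = 12 − 12 = 0
n=38: ⌊(39·113+299)/355⌋ − ⌊(38·113+299)/355⌋ = ⌊4706/355⌋ − ⌊4593/355⌋ = 13 − 12 = 1
n=39: ⌊(40·113+299)/355⌋ − ⌊(39·113+299)/355⌋ = ⌊4819/355⌋ − ⌊4706/355⌋ = 13 − 13 = 0
n=40: ⌊(41·113+299)/355⌋ − ⌊(40·113+299)/355⌋ = ⌊4932/355⌋ − ⌊4819/355⌋ = 13 − 13 = 0
n=41: ⌊(42·113+299)/355⌋ − ⌊(41·113+299)/355⌋ = ⌊5045/355⌋ − ⌊4932/355⌋ = 14 − 13 = 1
n=42: ⌊(43·113+299)/355⌋ − ⌊(42·113+299)/355⌋ = ⌊5158/355⌋ − ⌊5045/355⌋ = 14 − 14 = 0
n=43: ⌊(44·113+299)/355⌋ − ⌊(43·113+299)/355⌋ = ⌊5271/355⌋ − ⌊5158/355⌋ = 14 − 14 = 0
n=44: ⌊(45·113+299)/355⌋ − ⌊(44·113+299)/355⌋ = ⌊5384/355⌋ − ⌊5271/355⌋ = 15 − 14 = 1
n=45: ⌊(46·113+299)/355⌋ − ⌊(45·113+299)/355⌋ = ⌊5497/355⌋ − ⌊5384/355⌋ = 15 − 15 = 0
n=46: ⌊(47·113+299)/355⌋ − ⌊(46·113+299)/355⌋ = ⌊5610/355⌋ − ⌊5497/355⌋ = 15 − 15 = 0
n=47: ⌊(48·113+299)/355⌋ − ⌊(47·113+299)/355⌋ = ⌊5723/355⌋ − ⌊5610/355⌋ = 16 − 15 = 1
n=48: ⌊(49·113+299)/355⌋ − ⌊(48·113+299)/355⌋ = ⌊5836/355⌋ − ⌊5723/355⌋ = 16 − 16 = 0
n=49: ⌊(50·113+299)/355⌋ − ⌊(49·113+299)/355⌋ = ⌊5949/355⌋ − ⌊5836/355⌋ = 16 − 16 = 0
n=50: ⌊(51·113+299)/355⌋ − ⌊(50·113+299)/355⌋ = ⌊6062/355⌋ − ⌊5949/355⌋ = 17 − 16 = 1
n=51: ⌊(52·113+299)/355⌋ − ⌊(51·113+299)/355⌋ = ⌊6175/355⌋ − ⌊6062/355⌋ = 17 − 17 = 0
n=52: ⌊(53·113+299)/355⌋ − ⌊(52·113+299)/355⌋ = ⌊6288/355⌋ − ⌊6175/355⌋ = 17 − 17 = 0
n=53: ⌊(54·113+299)/355⌋ − ⌊(53·113+299)/355⌋ = ⌊6401/355⌋ − ⌊6288/355⌋ = 18 − 17 = 1
n=54: ⌊(55·113+299)/355⌋ − ⌊(54·113+299)/355⌋ = ⌊6514/355⌋ − ⌊6401/355⌋ = 18 − 18 = 0
n=55: ⌊(56·113+299)/355⌋ − ⌊(55·113+299)/355⌋ = ⌊6627/355⌋ − ⌊6514/355⌋ = 18 − 18 = 0
n=56: ⌊(57·113+299)/355⌋ − ⌊(56·113+299)/355⌋ = ⌊6740/355⌋ − ⌊6627/355⌋ = 18 − 18 = 0
n=57: ⌊(58·113+299)/355⌋ − ⌊(57·113+299)/355⌋ = ⌊6853/355⌋ − ⌊6740/355⌋ = 19 − 18 = 1
n=58: ⌊(59·113+299)/355⌋ − ⌊(58·113+299)/355⌋ = ⌊6966/355⌋ − ⌊6853/355⌋ = 19 − 19 = 0
n=59: ⌊(60·113+299)/355⌋ − ⌊(59·113+299)/355⌋ = ⌊7079/355⌋ − ⌊6966/355⌋ = 19 − 19 = 0
n=60: ⌊(61·113+299)/355⌋ − ⌊(60·113+299)/355⌋ = ⌊7192/355⌋ − ⌊7079/355⌋ = 20 − 19 = 1
n=61: ⌊(62·113+299)/355⌋ − ⌊(61·113+299)/355⌋ = ⌊7305/355⌋ − ⌊7192/355⌋ = 20 − 20 = 0
n=62: ⌊(63·113+299)/355⌋ − ⌊(62·113+299)/355⌋ = ⌊7418/355⌋ − ⌊7305/355⌋ = 20 − 20 = 0
n=63: ⌊(64·113+299)/355⌋ − ⌊(63·113+299)/355⌋ = ⌊7531/355⌋ − ⌊7418/355⌋ = 21 − 20 = 1
n=64: ⌊(65·113+299)/355⌋ − ⌊(64·113+299)/355⌋ = ⌊7644/355⌋ − ⌊7531/355⌋ = 21 − 21 = 0
n=65: ⌊(66·113+299)/355⌋ − ⌊(65·113+299)/355⌋ = ⌊7757/355⌋ − ⌊7644/355⌋ = 21 − 21 = 0
n=66: ⌊(67·113+299)/355⌋ − ⌊(66·113+299)/355⌋ = ⌊7870/355⌋ − ⌊7757/355⌋ = 22 − 21 = 1
n=67: ⌊(68·113+299)/355⌋ − ⌊(67·113+299)/355⌋ = ⌊7983/355⌋ − ⌊7870/355⌋ = 22 − 22 = 0
n=68: ⌊(69·113+299)/355⌋ − ⌊(68·113+299)/355⌋ = ⌊8096/355⌋ − ⌊7983/355⌋ = 22 − 22 = 0
n=69: ⌊(70·113+299)/355⌋ − ⌊(69·113+299)/355⌋ = ⌊8209/355⌋ − ⌊8096/355⌋ = 23 − 22 = 1
n=70: ⌊(71·113+299)/355⌋ − ⌊(70·113+299)/355⌋ = ⌊8322/355⌋ − ⌊8209/355⌋ = 23 − 23 = 0
n=71: ⌊(72·113+299)/355⌋ − ⌊(71·113+299)/355⌋ = ⌊8435/355⌋ − ⌊8322/355⌋ = 23 − 23 = 0
n=72: ⌊(73·113+299)/355⌋ − ⌊(72·113+299)/355⌋ = ⌊8548/355⌋ − ⌊8435/355⌋ = 24 − 23 = 1
n=73: ⌊(74·113+299)/355⌋ − ⌊(73·113+299)/355⌋ = ⌊8661/355⌋ − ⌊8548/355⌋ = 24 − 24 = 0
n=74: ⌊(75·113+299)/355⌋ − ⌊(74·113+299)/355⌋ = ⌊8774/355⌋ − ⌊8661/355⌋ = 24 − 24 = 0
n=75: ⌊(76·113+299)/355⌋ − ⌊(75·113+299)/355⌋ = ⌊8887/355⌋ − ⌊8774/355⌋ = 25 − 24 = 1
n=76: ⌊(77·113+299)/355⌋ − ⌊(76·113+299)/355⌋ = ⌊9000/355⌋ − ⌊8887/355⌋ = 25 − 25 = 0
n=77: ⌊(78·113+299)/355⌋ − ⌊(77·113+299)/355⌋ = ⌊9113/355⌋ − ⌊9000/355⌋ = 25 − 25 = 0
n=78: ⌊(79·113+299)/355⌋ − ⌊(78·113+299)/355⌋ = ⌊9226/355⌋ − ⌊9113/355⌋ = 25 − 25 = 0
n=79: ⌊(80·113+299)/355⌋ − ⌊(79·113+299)/355⌋ = ⌊9339/355⌋ − ⌊9226/355⌋ = 26 − 25 = 1
n=80: ⌊(81·113+299)/355⌋ − ⌊(80·113+299)/355⌋ = ⌊9452/355⌋ − ⌊9339/355⌋ = 26 − 26 = 0
n=81: ⌊(82·113+299)/355⌋ − ⌊(81·113+299)/355⌋ = ⌊9565/355⌋ − ⌊9452/355⌋ = 26 − 26 = 0
n=82: ⌊(83·113+299)/355⌋ − ⌊(82·113+299)/355⌋ = ⌊9678/355⌋ − ⌊9565/355⌋ = 27 − 26 = 1
n=83: ⌊(84·113+299)/355⌋ − ⌊(83·113+299)/355⌋ = ⌊9791/355⌋ − ⌊9678/355⌋ = 27 − 27 = 0

100100100100010010010010010010010001001001001001001001000100100100100100100100010010


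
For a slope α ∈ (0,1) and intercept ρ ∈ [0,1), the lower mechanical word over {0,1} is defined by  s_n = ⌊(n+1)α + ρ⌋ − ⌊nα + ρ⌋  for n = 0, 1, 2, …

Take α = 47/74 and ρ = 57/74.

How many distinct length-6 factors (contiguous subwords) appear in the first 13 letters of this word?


t_n = ⌊(n·47+57)/74⌋ for n = 0 … 13:
  n=0…9: ⌊57/74⌋=0 ⌊104/74⌋=1 ⌊151/74⌋=2 ⌊198/74⌋=2 ⌊245/74⌋=3 ⌊292/74⌋=3 ⌊339/74⌋=4 ⌊386/74⌋=5 ⌊433/74⌋=5 ⌊480/74⌋=6
  n=10…13: ⌊527/74⌋=7 ⌊574/74⌋=7 ⌊621/74⌋=8 ⌊668/74⌋=9
s_n = t_(n+1) − t_n for n = 0 … 12 gives
prefix = 1101011011011
slide a length-6 window over [0..5] … [7..12] (8 windows); first occurrence of each distinct factor:
  [  0..  5] 110101
  [  1..  6] 101011
  [  2..  7] 010110
  [  3..  8] 101101
  [  4..  9] 011011
  [  5.. 10] 110110
  (the other 2 windows repeat one of these)
distinct factors: {010110, 011011, 101011, 101101, 110101, 110110}
count = 6  (Sturmian bound for length 6 is 7)

6


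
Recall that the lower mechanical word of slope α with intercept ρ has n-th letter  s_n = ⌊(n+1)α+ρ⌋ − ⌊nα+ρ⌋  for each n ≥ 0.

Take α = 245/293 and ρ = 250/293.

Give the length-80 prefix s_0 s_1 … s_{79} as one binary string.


n=0: ⌊(1·245+250)/293⌋ − ⌊(0·245+250)/293⌋ = ⌊495/293⌋ − ⌊250/293⌋ = 1 − 0 = 1
n=1: ⌊(2·245+250)/293⌋ − ⌊(1·245+250)/293⌋ = ⌊740/293⌋ − ⌊495/293⌋ = 2 − 1 = 1
n=2: ⌊(3·245+250)/293⌋ − ⌊(2·245+250)/293⌋ = ⌊985/293⌋ − ⌊740/293⌋ = 3 − 2 = 1
n=3: ⌊(4·245+250)/293⌋ − ⌊(3·245+250)/293⌋ = ⌊1230/293⌋ − ⌊985/293⌋ = 4 − 3 = 1
n=4: ⌊(5·245+250)/293⌋ − ⌊(4·245+250)/293⌋ = ⌊1475/293⌋ − ⌊1230/293⌋ = 5 − 4 = 1
n=5: ⌊(6·245+250)/293⌋ − ⌊(5·245+250)/293⌋ = ⌊1720/293⌋ − ⌊1475/293⌋ = 5 − 5 = 0
n=6: ⌊(7·245+250)/293⌋ − ⌊(6·245+250)/293⌋ = ⌊1965/293⌋ − ⌊1720/293⌋ = 6 − 5 = 1
n=7: ⌊(8·245+250)/293⌋ − ⌊(7·245+250)/293⌋ = ⌊2210/293⌋ − ⌊1965/293⌋ = 7 − 6 = 1
n=8: ⌊(9·245+250)/293⌋ − ⌊(8·245+250)/293⌋ = ⌊2455/293⌋ − ⌊2210/293⌋ = 8 − 7 = 1
n=9: ⌊(10·245+250)/293⌋ − ⌊(9·245+250)/293⌋ = ⌊2700/293⌋ − ⌊2455/293⌋ = 9 − 8 = 1
n=10: ⌊(11·245+250)/293⌋ − ⌊(10·245+250)/293⌋ = ⌊2945/293⌋ − ⌊2700/293⌋ = 10 − 9 = 1
n=11: ⌊(12·245+250)/293⌋ − ⌊(11·245+250)/293⌋ = ⌊3190/293⌋ − ⌊2945/293⌋ = 10 − 10 = 0
n=12: ⌊(13·245+250)/293⌋ − ⌊(12·245+250)/293⌋ = ⌊3435/293⌋ − ⌊3190/293⌋ = 11 − 10 = 1
n=13: ⌊(14·245+250)/293⌋ − ⌊(13·245+250)/293⌋ = ⌊3680/293⌋ − ⌊3435/293⌋ = 12 − 11 = 1
n=14: ⌊(15·245+250)/293⌋ − ⌊(14·245+250)/293⌋ = ⌊3925/293⌋ − ⌊3680/293⌋ = 13 − 12 = 1
n=15: ⌊(16·245+250)/293⌋ − ⌊(15·245+250)/293⌋ = ⌊4170/293⌋ − ⌊3925/293⌋ = 14 − 13 = 1
n=16: ⌊(17·245+250)/293⌋ − ⌊(16·245+250)/293⌋ = ⌊4415/293⌋ − ⌊4170/293⌋ = 15 − 14 = 1
n=17: ⌊(18·245+250)/293⌋ − ⌊(17·245+250)/293⌋ = ⌊4660/293⌋ − ⌊4415/293⌋ = 15 − 15 = 0
n=18: ⌊(19·245+250)/293⌋ − ⌊(18·245+250)/293⌋ = ⌊4905/293⌋ − ⌊4660/293⌋ = 16 − 15 = 1
n=19: ⌊(20·245+250)/293⌋ − ⌊(19·245+250)/293⌋ = ⌊5150/293⌋ − ⌊4905/293⌋ = 17 − 16 = 1
n=20: ⌊(21·245+250)/293⌋ − ⌊(20·245+250)/293⌋ = ⌊5395/293⌋ − ⌊5150/293⌋ = 18 − 17 = 1
n=21: ⌊(22·245+250)/293⌋ − ⌊(21·245+250)/293⌋ = ⌊5640/293⌋ − ⌊5395/293⌋ = 19 − 18 = 1
n=22: ⌊(23·245+250)/293⌋ − ⌊(22·245+250)/293⌋ = ⌊5885/293⌋ − ⌊5640/293⌋ = 20 − 19 = 1
n=23: ⌊(24·245+250)/293⌋ − ⌊(23·245+250)/293⌋ = ⌊6130/293⌋ − ⌊5885/293⌋ = 20 − 20 = 0
n=24: ⌊(25·245+250)/293⌋ − ⌊(24·245+250)/293⌋ = ⌊6375/293⌋ − ⌊6130/293⌋ = 21 − 20 = 1
n=25: ⌊(26·245+250)/293⌋ − ⌊(25·245+250)/293⌋ = ⌊6620/293⌋ − ⌊6375/293⌋ = 22 − 21 = 1
n=26: ⌊(27·245+250)/293⌋ − ⌊(26·245+250)/293⌋ = ⌊6865/293⌋ − ⌊6620/293⌋ = 23 − 22 = 1
n=27: ⌊(28·245+250)/293⌋ − ⌊(27·245+250)/293⌋ = ⌊7110/293⌋ − ⌊6865/293⌋ = 24 − 23 = 1
n=28: ⌊(29·245+250)/293⌋ − ⌊(28·245+250)/293⌋ = ⌊7355/293⌋ − ⌊7110/293⌋ = 25 − 24 = 1
n=29: ⌊(30·245+250)/293⌋ − ⌊(29·245+250)/293⌋ = ⌊7600/293⌋ − ⌊7355/293⌋ = 25 − 25 = 0
n=30: ⌊(31·245+250)/293⌋ − ⌊(30·245+250)/293⌋ = ⌊7845/293⌋ − ⌊7600/293⌋ = 26 − 25 = 1
n=31: ⌊(32·245+250)/293⌋ − ⌊(31·245+250)/293⌋ = ⌊8090/293⌋ − ⌊7845/293⌋ = 27 − 26 = 1
n=32: ⌊(33·245+250)/293⌋ − ⌊(32·245+250)/293⌋ = ⌊8335/293⌋ − ⌊8090/293⌋ = 28 − 27 = 1
n=33: ⌊(34·245+250)/293⌋ − ⌊(33·245+250)/293⌋ = ⌊8580/293⌋ − ⌊8335/293⌋ = 29 − 28 = 1
n=34: ⌊(35·245+250)/293⌋ − ⌊(34·245+250)/293⌋ = ⌊8825/293⌋ − ⌊8580/293⌋ = 30 − 29 = 1
n=35: ⌊(36·245+250)/293⌋ − ⌊(35·245+250)/293⌋ = ⌊9070/293⌋ − ⌊8825/293⌋ = 30 − 30 = 0
n=36: ⌊(37·245+250)/293⌋ − ⌊(36·245+250)/293⌋ = ⌊9315/293⌋ − ⌊9070/293⌋ = 31 − 30 = 1
n=37: ⌊(38·245+250)/293⌋ − ⌊(37·245+250)/293⌋ = ⌊9560/293⌋ − ⌊9315/293⌋ = 32 − 31 = 1
n=38: ⌊(39·245+250)/293⌋ − ⌊(38·245+250)/293⌋ = ⌊9805/293⌋ − ⌊9560/293⌋ = 33 − 32 = 1
n=39: ⌊(40·245+250)/293⌋ − ⌊(39·245+250)/293⌋ = ⌊10050/293⌋ − ⌊9805/293⌋ = 34 − 33 = 1
n=40: ⌊(41·245+250)/293⌋ − ⌊(40·245+250)/293⌋ = ⌊10295/293⌋ − ⌊10050/293⌋ = 35 − 34 = 1
n=41: ⌊(42·245+250)/293⌋ − ⌊(41·245+250)/293⌋ = ⌊10540/293⌋ − ⌊10295/293⌋ = 35 − 35 = 0
n=42: ⌊(43·245+250)/293⌋ − ⌊(42·245+250)/293⌋ = ⌊10785/293⌋ − ⌊10540/293⌋ = 36 − 35 = 1
n=43: ⌊(44·245+250)/293⌋ − ⌊(43·245+250)/293⌋ = ⌊11030/293⌋ − ⌊10785/293⌋ = 37 − 36 = 1
n=44: ⌊(45·245+250)/293⌋ − ⌊(44·245+250)/293⌋ = ⌊11275/293⌋ − ⌊11030/293⌋ = 38 − 37 = 1
n=45: ⌊(46·245+250)/293⌋ − ⌊(45·245+250)/293⌋ = ⌊11520/293⌋ − ⌊11275/293⌋ = 39 − 38 = 1
n=46: ⌊(47·245+250)/293⌋ − ⌊(46·245+250)/293⌋ = ⌊11765/293⌋ − ⌊11520/293⌋ = 40 − 39 = 1
n=47: ⌊(48·245+250)/293⌋ − ⌊(47·245+250)/293⌋ = ⌊12010/293⌋ − ⌊11765/293⌋ = 40 − 40 = 0
n=48: ⌊(49·245+250)/293⌋ − ⌊(48·245+250)/293⌋ = ⌊12255/293⌋ − ⌊12010/293⌋ = 41 − 40 = 1
n=49: ⌊(50·245+250)/293⌋ − ⌊(49·245+250)/293⌋ = ⌊12500/293⌋ − ⌊12255/293⌋ = 42 − 41 = 1
n=50: ⌊(51·245+250)/293⌋ − ⌊(50·245+250)/293⌋ = ⌊12745/293⌋ − ⌊12500/293⌋ = 43 − 42 = 1
n=51: ⌊(52·245+250)/293⌋ − ⌊(51·245+250)/293⌋ = ⌊12990/293⌋ − ⌊12745/293⌋ = 44 − 43 = 1
n=52: ⌊(53·245+250)/293⌋ − ⌊(52·245+250)/293⌋ = ⌊13235/293⌋ − ⌊12990/293⌋ = 45 − 44 = 1
n=53: ⌊(54·245+250)/293⌋ − ⌊(53·245+250)/293⌋ = ⌊13480/293⌋ − ⌊13235/293⌋ = 46 − 45 = 1
n=54: ⌊(55·245+250)/293⌋ − ⌊(54·245+250)/293⌋ = ⌊13725/293⌋ − ⌊13480/293⌋ = 46 − 46 = 0
n=55: ⌊(56·245+250)/293⌋ − ⌊(55·245+250)/293⌋ = ⌊13970/293⌋ − ⌊13725/293⌋ = 47 − 46 = 1
n=56: ⌊(57·245+250)/293⌋ − ⌊(56·245+250)/293⌋ = ⌊14215/293⌋ − ⌊13970/293⌋ = 48 − 47 = 1
n=57: ⌊(58·245+250)/293⌋ − ⌊(57·245+250)/293⌋ = ⌊14460/293⌋ − ⌊14215/293⌋ = 49 − 48 = 1
n=58: ⌊(59·245+250)/293⌋ − ⌊(58·245+250)/293⌋ = ⌊14705/293⌋ − ⌊14460/293⌋ = 50 − 49 = 1
n=59: ⌊(60·245+250)/293⌋ − ⌊(59·245+250)/293⌋ = ⌊14950/293⌋ − ⌊14705/293⌋ = 51 − 50 = 1
n=60: ⌊(61·245+250)/293⌋ − ⌊(60·245+250)/293⌋ = ⌊15195/293⌋ − ⌊14950/293⌋ = 51 − 51 = 0
n=61: ⌊(62·245+250)/293⌋ − ⌊(61·245+250)/293⌋ = ⌊15440/293⌋ − ⌊15195/293⌋ = 52 − 51 = 1
n=62: ⌊(63·245+250)/293⌋ − ⌊(62·245+250)/293⌋ = ⌊15685/293⌋ − ⌊15440/293⌋ = 53 − 52 = 1
n=63: ⌊(64·245+250)/293⌋ − ⌊(63·245+250)/293⌋ = ⌊15930/293⌋ − ⌊15685/293⌋ = 54 − 53 = 1
n=64: ⌊(65·245+250)/293⌋ − ⌊(64·245+250)/293⌋ = ⌊16175/293⌋ − ⌊15930/293⌋ = 55 − 54 = 1
n=65: ⌊(66·245+250)/293⌋ − ⌊(65·245+250)/293⌋ = ⌊16420/293⌋ − ⌊16175/293⌋ = 56 − 55 = 1
n=66: ⌊(67·245+250)/293⌋ − ⌊(66·245+250)/293⌋ = ⌊16665/293⌋ − ⌊16420/293⌋ = 56 − 56 = 0
n=67: ⌊(68·245+250)/293⌋ − ⌊(67·245+250)/293⌋ = ⌊16910/293⌋ − ⌊16665/293⌋ = 57 − 56 = 1
n=68: ⌊(69·245+250)/293⌋ − ⌊(68·245+250)/293⌋ = ⌊17155/293⌋ − ⌊16910/293⌋ = 58 − 57 = 1
n=69: ⌊(70·245+250)/293⌋ − ⌊(69·245+250)/293⌋ = ⌊17400/293⌋ − ⌊17155/293⌋ = 59 − 58 = 1
n=70: ⌊(71·245+250)/293⌋ − ⌊(70·245+250)/293⌋ = ⌊17645/293⌋ − ⌊17400/293⌋ = 60 − 59 = 1
n=71: ⌊(72·245+250)/293⌋ − ⌊(71·245+250)/293⌋ = ⌊17890/293⌋ − ⌊17645/293⌋ = 61 − 60 = 1
n=72: ⌊(73·245+250)/293⌋ − ⌊(72·245+250)/293⌋ = ⌊18135/293⌋ − ⌊17890/293⌋ = 61 − 61 = 0
n=73: ⌊(74·245+250)/293⌋ − ⌊(73·245+250)/293⌋ = ⌊18380/293⌋ − ⌊18135/293⌋ = 62 − 61 = 1
n=74: ⌊(75·245+250)/293⌋ − ⌊(74·245+250)/293⌋ = ⌊18625/293⌋ − ⌊18380/293⌋ = 63 − 62 = 1
n=75: ⌊(76·245+250)/293⌋ − ⌊(75·245+250)/293⌋ = ⌊18870/293⌋ − ⌊18625/293⌋ = 64 − 63 = 1
n=76: ⌊(77·245+250)/293⌋ − ⌊(76·245+250)/293⌋ = ⌊19115/293⌋ − ⌊18870/293⌋ = 65 − 64 = 1
n=77: ⌊(78·245+250)/293⌋ − ⌊(77·245+250)/293⌋ = ⌊19360/293⌋ − ⌊19115/293⌋ = 66 − 65 = 1
n=78: ⌊(79·245+250)/293⌋ − ⌊(78·245+250)/293⌋ = ⌊19605/293⌋ − ⌊19360/293⌋ = 66 − 66 = 0
n=79: ⌊(80·245+250)/293⌋ − ⌊(79·245+250)/293⌋ = ⌊19850/293⌋ − ⌊19605/293⌋ = 67 − 66 = 1

11111011111011111011111011111011111011111011111011111101111101111101111101111101


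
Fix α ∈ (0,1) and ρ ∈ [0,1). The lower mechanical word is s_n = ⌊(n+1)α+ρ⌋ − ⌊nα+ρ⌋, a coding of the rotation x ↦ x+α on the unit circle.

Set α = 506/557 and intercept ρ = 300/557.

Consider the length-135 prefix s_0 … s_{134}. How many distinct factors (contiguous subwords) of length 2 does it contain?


3

t_n = ⌊(n·506+300)/557⌋ for n = 0 … 135:
  n=0…9: ⌊300/557⌋=0 ⌊806/557⌋=1 ⌊1312/557⌋=2 ⌊1818/557⌋=3 ⌊2324/557⌋=4 ⌊2830/557⌋=5 ⌊3336/557⌋=5 ⌊3842/557⌋=6 ⌊4348/557⌋=7 ⌊4854/557⌋=8
  n=10…19: ⌊5360/557⌋=9 ⌊5866/557⌋=10 ⌊6372/557⌋=11 ⌊6878/557⌋=12 ⌊7384/557⌋=13 ⌊7890/557⌋=14 ⌊8396/557⌋=15 ⌊8902/557⌋=15 ⌊9408/557⌋=16 ⌊9914/557⌋=17
  n=20…29: ⌊10420/557⌋=18 ⌊10926/557⌋=19 ⌊11432/557⌋=20 ⌊11938/557⌋=21 ⌊12444/557⌋=22 ⌊12950/557⌋=23 ⌊13456/557⌋=24 ⌊13962/557⌋=25 ⌊14468/557⌋=25 ⌊14974/557⌋=26
  n=30…39: ⌊15480/557⌋=27 ⌊15986/557⌋=28 ⌊16492/557⌋=29 ⌊16998/557⌋=30 ⌊17504/557⌋=31 ⌊18010/557⌋=32 ⌊18516/557⌋=33 ⌊19022/557⌋=34 ⌊19528/557⌋=35 ⌊20034/557⌋=35
  n=40…49: ⌊20540/557⌋=36 ⌊21046/557⌋=37 ⌊21552/557⌋=38 ⌊22058/557⌋=39 ⌊22564/557⌋=40 ⌊23070/557⌋=41 ⌊23576/557⌋=42 ⌊24082/557⌋=43 ⌊24588/557⌋=44 ⌊25094/557⌋=45
  n=50…59: ⌊25600/557⌋=45 ⌊26106/557⌋=46 ⌊26612/557⌋=47 ⌊27118/557⌋=48 ⌊27624/557⌋=49 ⌊28130/557⌋=50 ⌊28636/557⌋=51 ⌊29142/557⌋=52 ⌊29648/557⌋=53 ⌊30154/557⌋=54
  n=60…69: ⌊30660/557⌋=55 ⌊31166/557⌋=55 ⌊31672/557⌋=56 ⌊32178/557⌋=57 ⌊32684/557⌋=58 ⌊33190/557⌋=59 ⌊33696/557⌋=60 ⌊34202/557⌋=61 ⌊34708/557⌋=62 ⌊35214/557⌋=63
  n=70…79: ⌊35720/557⌋=64 ⌊36226/557⌋=65 ⌊36732/557⌋=65 ⌊37238/557⌋=66 ⌊37744/557⌋=67 ⌊38250/557⌋=68 ⌊38756/557⌋=69 ⌊39262/557⌋=70 ⌊39768/557⌋=71 ⌊40274/557⌋=72
  n=80…89: ⌊40780/557⌋=73 ⌊41286/557⌋=74 ⌊41792/557⌋=75 ⌊42298/557⌋=75 ⌊42804/557⌋=76 ⌊43310/557⌋=77 ⌊43816/557⌋=78 ⌊44322/557⌋=79 ⌊44828/557⌋=80 ⌊45334/557⌋=81
  n=90…99: ⌊45840/557⌋=82 ⌊46346/557⌋=83 ⌊46852/557⌋=84 ⌊47358/557⌋=85 ⌊47864/557⌋=85 ⌊48370/557⌋=86 ⌊48876/557⌋=87 ⌊49382/557⌋=88 ⌊49888/557⌋=89 ⌊50394/557⌋=90
  n=100…109: ⌊50900/557⌋=91 ⌊51406/557⌋=92 ⌊51912/557⌋=93 ⌊52418/557⌋=94 ⌊52924/557⌋=95 ⌊53430/557⌋=95 ⌊53936/557⌋=96 ⌊54442/557⌋=97 ⌊54948/557⌋=98 ⌊55454/557⌋=99
  n=110…119: ⌊55960/557⌋=100 ⌊56466/557⌋=101 ⌊56972/557⌋=102 ⌊57478/557⌋=103 ⌊57984/557⌋=104 ⌊58490/557⌋=105 ⌊58996/557⌋=105 ⌊59502/557⌋=106 ⌊60008/557⌋=107 ⌊60514/557⌋=108
  n=120…129: ⌊61020/557⌋=109 ⌊61526/557⌋=110 ⌊62032/557⌋=111 ⌊62538/557⌋=112 ⌊63044/557⌋=113 ⌊63550/557⌋=114 ⌊64056/557⌋=115 ⌊64562/557⌋=115 ⌊65068/557⌋=116 ⌊65574/557⌋=117
  n=130…135: ⌊66080/557⌋=118 ⌊66586/557⌋=119 ⌊67092/557⌋=120 ⌊67598/557⌋=121 ⌊68104/557⌋=122 ⌊68610/557⌋=123
s_n = t_(n+1) − t_n for n = 0 … 134 gives
prefix = 111110111111111101111111111011111111110111111111101111111111011111111110111111111101111111111011111111110111111111101111111111011111111
slide a length-2 window over [0..1] … [133..134] (134 windows); first occurrence of each distinct factor:
  [  0..  1] 11
  [  4..  5] 10
  [  5..  6] 01
  (the other 131 windows repeat one of these)
distinct factors: {01, 10, 11}
count = 3  (Sturmian bound for length 2 is 3)


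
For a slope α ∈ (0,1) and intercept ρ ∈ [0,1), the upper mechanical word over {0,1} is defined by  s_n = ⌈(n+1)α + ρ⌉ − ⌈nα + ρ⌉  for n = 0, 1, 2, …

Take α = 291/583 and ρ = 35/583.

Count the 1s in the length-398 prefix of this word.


#1s = Σ_{n=0}^{397} s_n = Σ_{n=0}^{397} (⌈(n+1)α+ρ⌉ − ⌈nα+ρ⌉)
the sum telescopes: every ⌈nα+ρ⌉ with 0 < n < 398 appears once with + and once with −, leaving ⌈398α+ρ⌉ − ⌈0·α+ρ⌉
398α + ρ = (398·291 + 35) / 583 = 115853/583
ρ = 35/583
⌈115853/583⌉ = 199,  ⌈35/583⌉ = 1
#1s = 199 − 1 = 198

198


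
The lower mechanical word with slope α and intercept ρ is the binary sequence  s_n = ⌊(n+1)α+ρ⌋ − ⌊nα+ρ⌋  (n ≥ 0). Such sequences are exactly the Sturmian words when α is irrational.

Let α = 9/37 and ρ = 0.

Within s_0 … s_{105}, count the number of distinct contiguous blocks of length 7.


t_n = ⌊(n·9)/37⌋ for n = 0 … 106:
  n=0…9: ⌊0/37⌋=0 ⌊9/37⌋=0 ⌊18/37⌋=0 ⌊27/37⌋=0 ⌊36/37⌋=0 ⌊45/37⌋=1 ⌊54/37⌋=1 ⌊63/37⌋=1 ⌊72/37⌋=1 ⌊81/37⌋=2
  n=10…19: ⌊90/37⌋=2 ⌊99/37⌋=2 ⌊108/37⌋=2 ⌊117/37⌋=3 ⌊126/37⌋=3 ⌊135/37⌋=3 ⌊144/37⌋=3 ⌊153/37⌋=4 ⌊162/37⌋=4 ⌊171/37⌋=4
  n=20…29: ⌊180/37⌋=4 ⌊189/37⌋=5 ⌊198/37⌋=5 ⌊207/37⌋=5 ⌊216/37⌋=5 ⌊225/37⌋=6 ⌊234/37⌋=6 ⌊243/37⌋=6 ⌊252/37⌋=6 ⌊261/37⌋=7
  n=30…39: ⌊270/37⌋=7 ⌊279/37⌋=7 ⌊288/37⌋=7 ⌊297/37⌋=8 ⌊306/37⌋=8 ⌊315/37⌋=8 ⌊324/37⌋=8 ⌊333/37⌋=9 ⌊342/37⌋=9 ⌊351/37⌋=9
  n=40…49: ⌊360/37⌋=9 ⌊369/37⌋=9 ⌊378/37⌋=10 ⌊387/37⌋=10 ⌊396/37⌋=10 ⌊405/37⌋=10 ⌊414/37⌋=11 ⌊423/37⌋=11 ⌊432/37⌋=11 ⌊441/37⌋=11
  n=50…59: ⌊450/37⌋=12 ⌊459/37⌋=12 ⌊468/37⌋=12 ⌊477/37⌋=12 ⌊486/37⌋=13 ⌊495/37⌋=13 ⌊504/37⌋=13 ⌊513/37⌋=13 ⌊522/37⌋=14 ⌊531/37⌋=14
  n=60…69: ⌊540/37⌋=14 ⌊549/37⌋=14 ⌊558/37⌋=15 ⌊567/37⌋=15 ⌊576/37⌋=15 ⌊585/37⌋=15 ⌊594/37⌋=16 ⌊603/37⌋=16 ⌊612/37⌋=16 ⌊621/37⌋=16
  n=70…79: ⌊630/37⌋=17 ⌊639/37⌋=17 ⌊648/37⌋=17 ⌊657/37⌋=17 ⌊666/37⌋=18 ⌊675/37⌋=18 ⌊684/37⌋=18 ⌊693/37⌋=18 ⌊702/37⌋=18 ⌊711/37⌋=19
  n=80…89: ⌊720/37⌋=19 ⌊729/37⌋=19 ⌊738/37⌋=19 ⌊747/37⌋=20 ⌊756/37⌋=20 ⌊765/37⌋=20 ⌊774/37⌋=20 ⌊783/37⌋=21 ⌊792/37⌋=21 ⌊801/37⌋=21
  n=90…99: ⌊810/37⌋=21 ⌊819/37⌋=22 ⌊828/37⌋=22 ⌊837/37⌋=22 ⌊846/37⌋=22 ⌊855/37⌋=23 ⌊864/37⌋=23 ⌊873/37⌋=23 ⌊882/37⌋=23 ⌊891/37⌋=24
  n=100…106: ⌊900/37⌋=24 ⌊909/37⌋=24 ⌊918/37⌋=24 ⌊927/37⌋=25 ⌊936/37⌋=25 ⌊945/37⌋=25 ⌊954/37⌋=25
s_n = t_(n+1) − t_n for n = 0 … 105 gives
prefix = 0000100010001000100010001000100010001000010001000100010001000100010001000100001000100010001000100010001000
slide a length-7 window over [0..6] … [99..105] (100 windows); first occurrence of each distinct factor:
  [  0..  6] 0000100
  [  1..  7] 0001000
  [  2..  8] 0010001
  [  3..  9] 0100010
  [  4.. 10] 1000100
  [ 34.. 40] 0010000
  [ 35.. 41] 0100001
  [ 36.. 42] 1000010
  (the other 92 windows repeat one of these)
distinct factors: {0000100, 0001000, 0010000, 0010001, 0100001, 0100010, 1000010, 1000100}
count = 8  (Sturmian bound for length 7 is 8)

8


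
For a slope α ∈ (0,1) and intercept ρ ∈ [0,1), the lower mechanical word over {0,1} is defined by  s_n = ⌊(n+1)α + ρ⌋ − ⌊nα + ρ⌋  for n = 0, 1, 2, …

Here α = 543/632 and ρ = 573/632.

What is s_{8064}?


1

(n+1)α + ρ = (8065·543 + 573) / 632 = 4379868/632
nα + ρ     = (8064·543 + 573) / 632 = 4379325/632
⌊4379868/632⌋ = 6930,  ⌊4379325/632⌋ = 6929
s_{8064} = 6930 − 6929 = 1


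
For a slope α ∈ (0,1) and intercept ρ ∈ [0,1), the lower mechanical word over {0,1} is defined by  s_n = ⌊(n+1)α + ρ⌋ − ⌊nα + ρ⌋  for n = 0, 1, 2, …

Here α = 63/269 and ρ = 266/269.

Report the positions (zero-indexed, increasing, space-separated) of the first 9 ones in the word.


0 4 8 12 17 21 25 29 34

n=0: ⌊329/269⌋−⌊266/269⌋ = 1−0 = 1  ← one
n=1: ⌊392/269⌋−⌊329/269⌋ = 1−1 = 0
n=2: ⌊455/269⌋−⌊392/269⌋ = 1−1 = 0
n=3: ⌊518/269⌋−⌊455/269⌋ = 1−1 = 0
n=4: ⌊581/269⌋−⌊518/269⌋ = 2−1 = 1  ← one
n=5: ⌊644/269⌋−⌊581/269⌋ = 2−2 = 0
n=6: ⌊707/269⌋−⌊644/269⌋ = 2−2 = 0
n=7: ⌊770/269⌋−⌊707/269⌋ = 2−2 = 0
n=8: ⌊833/269⌋−⌊770/269⌋ = 3−2 = 1  ← one
n=9: ⌊896/269⌋−⌊833/269⌋ = 3−3 = 0
n=10: ⌊959/269⌋−⌊896/269⌋ = 3−3 = 0
n=11: ⌊1022/269⌋−⌊959/269⌋ = 3−3 = 0
n=12: ⌊1085/269⌋−⌊1022/269⌋ = 4−3 = 1  ← one
n=13: ⌊1148/269⌋−⌊1085/269⌋ = 4−4 = 0
n=14: ⌊1211/269⌋−⌊1148/269⌋ = 4−4 = 0
n=15: ⌊1274/269⌋−⌊1211/269⌋ = 4−4 = 0
n=16: ⌊1337/269⌋−⌊1274/269⌋ = 4−4 = 0
n=17: ⌊1400/269⌋−⌊1337/269⌋ = 5−4 = 1  ← one
n=18: ⌊1463/269⌋−⌊1400/269⌋ = 5−5 = 0
n=19: ⌊1526/269⌋−⌊1463/269⌋ = 5−5 = 0
n=20: ⌊1589/269⌋−⌊1526/269⌋ = 5−5 = 0
n=21: ⌊1652/269⌋−⌊1589/269⌋ = 6−5 = 1  ← one
n=22: ⌊1715/269⌋−⌊1652/269⌋ = 6−6 = 0
n=23: ⌊1778/269⌋−⌊1715/269⌋ = 6−6 = 0
n=24: ⌊1841/269⌋−⌊1778/269⌋ = 6−6 = 0
n=25: ⌊1904/269⌋−⌊1841/269⌋ = 7−6 = 1  ← one
n=26: ⌊1967/269⌋−⌊1904/269⌋ = 7−7 = 0
n=27: ⌊2030/269⌋−⌊1967/269⌋ = 7−7 = 0
n=28: ⌊2093/269⌋−⌊2030/269⌋ = 7−7 = 0
n=29: ⌊2156/269⌋−⌊2093/269⌋ = 8−7 = 1  ← one
n=30: ⌊2219/269⌋−⌊2156/269⌋ = 8−8 = 0
n=31: ⌊2282/269⌋−⌊2219/269⌋ = 8−8 = 0
n=32: ⌊2345/269⌋−⌊2282/269⌋ = 8−8 = 0
n=33: ⌊2408/269⌋−⌊2345/269⌋ = 8−8 = 0
n=34: ⌊2471/269⌋−⌊2408/269⌋ = 9−8 = 1  ← one
positions of the first 9 ones: 0 4 8 12 17 21 25 29 34


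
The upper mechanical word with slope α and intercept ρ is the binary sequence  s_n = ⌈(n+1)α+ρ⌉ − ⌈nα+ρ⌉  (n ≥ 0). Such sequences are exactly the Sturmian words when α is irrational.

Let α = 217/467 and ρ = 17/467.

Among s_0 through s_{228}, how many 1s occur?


106

#1s = Σ_{n=0}^{228} s_n = Σ_{n=0}^{228} (⌈(n+1)α+ρ⌉ − ⌈nα+ρ⌉)
the sum telescopes: every ⌈nα+ρ⌉ with 0 < n < 229 appears once with + and once with −, leaving ⌈229α+ρ⌉ − ⌈0·α+ρ⌉
229α + ρ = (229·217 + 17) / 467 = 49710/467
ρ = 17/467
⌈49710/467⌉ = 107,  ⌈17/467⌉ = 1
#1s = 107 − 1 = 106


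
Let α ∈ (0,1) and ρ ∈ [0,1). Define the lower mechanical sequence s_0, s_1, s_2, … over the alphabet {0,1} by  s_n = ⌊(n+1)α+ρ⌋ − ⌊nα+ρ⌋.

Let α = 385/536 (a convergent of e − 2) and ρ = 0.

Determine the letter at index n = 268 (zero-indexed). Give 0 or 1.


(n+1)α + ρ = (269·385) / 536 = 103565/536
nα + ρ     = (268·385) / 536 = 103180/536
⌊103565/536⌋ = 193,  ⌊103180/536⌋ = 192
s_{268} = 193 − 192 = 1

1


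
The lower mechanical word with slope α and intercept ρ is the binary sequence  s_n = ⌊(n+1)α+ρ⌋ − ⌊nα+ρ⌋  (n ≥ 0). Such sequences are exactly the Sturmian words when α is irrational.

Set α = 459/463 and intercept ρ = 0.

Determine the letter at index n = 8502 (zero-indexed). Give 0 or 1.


(n+1)α + ρ = (8503·459) / 463 = 3902877/463
nα + ρ     = (8502·459) / 463 = 3902418/463
⌊3902877/463⌋ = 8429,  ⌊3902418/463⌋ = 8428
s_{8502} = 8429 − 8428 = 1

1


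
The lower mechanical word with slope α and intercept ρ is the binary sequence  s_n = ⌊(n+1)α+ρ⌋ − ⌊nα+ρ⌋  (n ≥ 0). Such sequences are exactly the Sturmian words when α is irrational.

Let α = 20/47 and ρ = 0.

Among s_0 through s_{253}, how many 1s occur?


108

#1s = Σ_{n=0}^{253} s_n = Σ_{n=0}^{253} (⌊(n+1)α+ρ⌋ − ⌊nα+ρ⌋)
the sum telescopes: every ⌊nα+ρ⌋ with 0 < n < 254 appears once with + and once with −, leaving ⌊254α+ρ⌋ − ⌊0·α+ρ⌋
254α + ρ = (254·20) / 47 = 5080/47
ρ = 0/47
⌊5080/47⌋ = 108,  ⌊0/47⌋ = 0
#1s = 108 − 0 = 108


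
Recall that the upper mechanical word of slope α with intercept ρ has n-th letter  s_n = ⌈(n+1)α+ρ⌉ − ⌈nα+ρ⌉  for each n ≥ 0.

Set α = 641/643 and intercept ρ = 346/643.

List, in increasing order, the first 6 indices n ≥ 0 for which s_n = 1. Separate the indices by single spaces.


n=0: ⌈987/643⌉−⌈346/643⌉ = 2−1 = 1  ← one
n=1: ⌈1628/643⌉−⌈987/643⌉ = 3−2 = 1  ← one
n=2: ⌈2269/643⌉−⌈1628/643⌉ = 4−3 = 1  ← one
n=3: ⌈2910/643⌉−⌈2269/643⌉ = 5−4 = 1  ← one
n=4: ⌈3551/643⌉−⌈2910/643⌉ = 6−5 = 1  ← one
n=5: ⌈4192/643⌉−⌈3551/643⌉ = 7−6 = 1  ← one
positions of the first 6 ones: 0 1 2 3 4 5

0 1 2 3 4 5


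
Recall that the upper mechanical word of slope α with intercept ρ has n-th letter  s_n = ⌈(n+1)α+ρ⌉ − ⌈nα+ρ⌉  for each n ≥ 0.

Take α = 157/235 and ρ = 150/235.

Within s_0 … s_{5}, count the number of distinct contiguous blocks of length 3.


3

t_n = ⌈(n·157+150)/235⌉ for n = 0 … 6:
  n=0…6: ⌈150/235⌉=1 ⌈307/235⌉=2 ⌈464/235⌉=2 ⌈621/235⌉=3 ⌈778/235⌉=4 ⌈935/235⌉=4 ⌈1092/235⌉=5
s_n = t_(n+1) − t_n for n = 0 … 5 gives
prefix = 101101
slide a length-3 window over [0..2] … [3..5] (4 windows); first occurrence of each distinct factor:
  [  0..  2] 101
  [  1..  3] 011
  [  2..  4] 110
  (the other 1 window repeats one of these)
distinct factors: {011, 101, 110}
count = 3  (Sturmian bound for length 3 is 4)
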